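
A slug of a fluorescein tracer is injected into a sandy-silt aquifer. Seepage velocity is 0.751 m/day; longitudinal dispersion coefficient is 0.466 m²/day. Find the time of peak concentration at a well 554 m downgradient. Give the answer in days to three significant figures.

737 days

For the 1D instantaneous-source solution, setting ∂C/∂t = 0 at fixed x gives v²t² + 2Dt − x² = 0, so t = (√(D² + v²x²) − D)/v².
√(D² + v²x²) = √(0.466² + 0.751² × 554²) = 416.1; v² = 0.564001.
t = (416.1 − 0.466)/0.564001 = 737 days (vs. the pure-advection estimate x/v = 738 d).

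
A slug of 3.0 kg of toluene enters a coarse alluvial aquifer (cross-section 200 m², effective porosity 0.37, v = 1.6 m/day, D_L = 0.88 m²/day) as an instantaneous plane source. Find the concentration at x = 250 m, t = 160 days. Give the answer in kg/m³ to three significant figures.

For an instantaneous plane source, C(x,t) = M/(n_e·A·√(4πDt)) · exp(−(x−vt)²/(4Dt)), with n_e·A the pore (flow) area.
Plume center vt = 1.6 × 160 = 256 m, so the well at 250 m is 6 m upgradient of the peak.
√(4πDt) = 42.06 m, giving peak height M/(n_e·A·√(4πDt)) = 3.0/(0.37 × 200 × 42.06) = 0.0009639 kg/m³.
(x−vt)²/(4Dt) = (-6)²/(4 × 0.88 × 160) = 0.06392; exp(−0.06392) = 0.9381.
C = 0.0009639 × 0.9381 = 0.000904 kg/m³.

0.000904 kg/m³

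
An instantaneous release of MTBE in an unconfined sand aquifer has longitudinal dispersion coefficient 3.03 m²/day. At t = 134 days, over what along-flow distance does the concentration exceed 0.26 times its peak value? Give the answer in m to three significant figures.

93.5 m

The plume is Gaussian with σ = √(2Dt) = √(2 × 3.03 × 134) = 28.50 m.
C/C_peak = exp(−Δx²/(2σ²)) = 0.26 ⇒ Δx = σ·√(−2 ln 0.26) = 28.50 × 1.641 = 46.77 m.
Width = 2Δx = 93.5 m.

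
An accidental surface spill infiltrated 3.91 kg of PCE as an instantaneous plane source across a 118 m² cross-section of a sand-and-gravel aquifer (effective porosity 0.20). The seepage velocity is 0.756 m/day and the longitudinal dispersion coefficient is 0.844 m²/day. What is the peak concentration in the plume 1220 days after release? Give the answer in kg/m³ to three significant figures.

The peak of an instantaneous 1D plume sits at x = vt; there the Gaussian factor is 1 and C_max = M/(n_e·A·√(4πDt)), where n_e·A is the pore area the mass is dissolved in.
√(4πDt) = √(4π × 0.844 × 1220) = 113.8 m, so C_max = 3.91/(0.20 × 118 × 113.8) = 0.00146 kg/m³.

0.00146 kg/m³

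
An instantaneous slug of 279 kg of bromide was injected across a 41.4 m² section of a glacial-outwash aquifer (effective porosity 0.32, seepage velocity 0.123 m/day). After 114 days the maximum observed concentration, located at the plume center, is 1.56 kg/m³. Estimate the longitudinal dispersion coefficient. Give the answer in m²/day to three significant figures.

0.127 m²/day

At the plume center C_max = M/(n_e·A·√(4πDt)), so D = M²/(4πt·(n_e·A·C_max)²).
n_e·A·C_max = 0.32 × 41.4 × 1.56 = 20.67 kg/m.
D = 279²/(4π × 114 × 20.67²) = 0.127 m²/day.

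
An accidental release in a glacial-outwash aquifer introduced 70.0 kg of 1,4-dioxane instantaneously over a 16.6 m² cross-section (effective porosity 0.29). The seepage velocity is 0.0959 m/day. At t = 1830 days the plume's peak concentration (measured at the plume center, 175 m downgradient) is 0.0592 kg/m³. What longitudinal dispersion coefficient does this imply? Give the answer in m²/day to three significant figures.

At the plume center C_max = M/(n_e·A·√(4πDt)), so D = M²/(4πt·(n_e·A·C_max)²).
n_e·A·C_max = 0.29 × 16.6 × 0.0592 = 0.2850 kg/m.
D = 70.0²/(4π × 1830 × 0.2850²) = 2.62 m²/day.

2.62 m²/day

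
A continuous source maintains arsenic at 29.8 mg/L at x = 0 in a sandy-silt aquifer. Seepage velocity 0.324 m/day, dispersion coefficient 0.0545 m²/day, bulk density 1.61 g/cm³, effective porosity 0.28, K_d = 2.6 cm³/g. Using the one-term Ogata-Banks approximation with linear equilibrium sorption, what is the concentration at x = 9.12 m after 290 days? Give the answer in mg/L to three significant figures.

0.325 mg/L

Retardation factor R = 1 + ρ_b·K_d/n = 1 + 1.61 × 2.6/0.28 = 15.95.
Sorption retards both mechanisms: v_R = v/R = 0.02031 m/day, D_R = D/R = 0.003417 m²/day.
v_R·t = 0.02031 × 290 = 5.8899 m; 2√(D_R t) = 1.991 m; argument = (9.12 − 5.8899)/1.991 = 1.622.
C = C₀ × ½·erfc(1.622) = 29.8 × 0.01090 = 0.325 mg/L.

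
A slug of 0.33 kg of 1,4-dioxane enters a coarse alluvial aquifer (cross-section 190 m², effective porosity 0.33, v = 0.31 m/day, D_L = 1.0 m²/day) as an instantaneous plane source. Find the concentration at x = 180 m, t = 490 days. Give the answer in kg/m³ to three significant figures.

4.48e-05 kg/m³

For an instantaneous plane source, C(x,t) = M/(n_e·A·√(4πDt)) · exp(−(x−vt)²/(4Dt)), with n_e·A the pore (flow) area.
Plume center vt = 0.31 × 490 = 151.9 m, so the well at 180 m is 28.1 m downgradient of the peak.
√(4πDt) = 78.47 m, giving peak height M/(n_e·A·√(4πDt)) = 0.33/(0.33 × 190 × 78.47) = 6.707e-05 kg/m³.
(x−vt)²/(4Dt) = (28.1)²/(4 × 1.0 × 490) = 0.4029; exp(−0.4029) = 0.6684.
C = 6.707e-05 × 0.6684 = 4.48e-05 kg/m³.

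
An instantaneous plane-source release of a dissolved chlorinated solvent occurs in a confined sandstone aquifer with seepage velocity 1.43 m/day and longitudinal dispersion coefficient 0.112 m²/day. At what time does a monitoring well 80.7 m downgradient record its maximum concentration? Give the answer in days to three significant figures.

For the 1D instantaneous-source solution, setting ∂C/∂t = 0 at fixed x gives v²t² + 2Dt − x² = 0, so t = (√(D² + v²x²) − D)/v².
√(D² + v²x²) = √(0.112² + 1.43² × 80.7²) = 115.4; v² = 2.0449.
t = (115.4 − 0.112)/2.0449 = 56.4 days (vs. the pure-advection estimate x/v = 56.4 d).

56.4 days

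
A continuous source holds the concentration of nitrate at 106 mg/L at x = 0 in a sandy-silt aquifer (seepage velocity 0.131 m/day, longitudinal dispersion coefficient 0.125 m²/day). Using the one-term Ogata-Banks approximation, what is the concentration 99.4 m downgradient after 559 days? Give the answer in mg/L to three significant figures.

1.42 mg/L

For a continuous step input, C/C₀ ≈ ½·erfc((x−vt)/(2√(Dt))).
vt = 0.131 × 559 = 73.229 m and 2√(Dt) = 2√(0.125 × 559) = 16.72 m.
Argument (x−vt)/(2√(Dt)) = (99.4 − 73.229)/16.72 = 1.565; ½·erfc(1.565) = 0.01344.
C = 106 × 0.01344 = 1.42 mg/L.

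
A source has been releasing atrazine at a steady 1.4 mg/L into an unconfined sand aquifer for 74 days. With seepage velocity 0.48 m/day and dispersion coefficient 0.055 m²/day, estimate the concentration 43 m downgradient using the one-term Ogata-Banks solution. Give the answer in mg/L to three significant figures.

For a continuous step input, C/C₀ ≈ ½·erfc((x−vt)/(2√(Dt))).
vt = 0.48 × 74 = 35.52 m and 2√(Dt) = 2√(0.055 × 74) = 4.035 m.
Argument (x−vt)/(2√(Dt)) = (43 − 35.52)/4.035 = 1.854; ½·erfc(1.854) = 0.004371.
C = 1.4 × 0.004371 = 0.00612 mg/L.

0.00612 mg/L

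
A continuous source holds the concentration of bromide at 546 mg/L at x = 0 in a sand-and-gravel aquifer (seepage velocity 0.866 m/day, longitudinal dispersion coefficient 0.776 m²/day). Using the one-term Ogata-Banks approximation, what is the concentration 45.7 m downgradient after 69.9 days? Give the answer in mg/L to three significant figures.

504 mg/L

For a continuous step input, C/C₀ ≈ ½·erfc((x−vt)/(2√(Dt))).
vt = 0.866 × 69.9 = 60.5334 m and 2√(Dt) = 2√(0.776 × 69.9) = 14.73 m.
Argument (x−vt)/(2√(Dt)) = (45.7 − 60.5334)/14.73 = -1.007; ½·erfc(-1.007) = 0.9228.
C = 546 × 0.9228 = 504 mg/L.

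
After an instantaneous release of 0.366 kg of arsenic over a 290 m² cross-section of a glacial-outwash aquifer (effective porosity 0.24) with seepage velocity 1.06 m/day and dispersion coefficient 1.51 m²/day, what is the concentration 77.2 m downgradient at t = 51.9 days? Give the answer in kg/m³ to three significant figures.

3.49e-05 kg/m³

For an instantaneous plane source, C(x,t) = M/(n_e·A·√(4πDt)) · exp(−(x−vt)²/(4Dt)), with n_e·A the pore (flow) area.
Plume center vt = 1.06 × 51.9 = 55.014 m, so the well at 77.2 m is 22.186 m downgradient of the peak.
√(4πDt) = 31.38 m, giving peak height M/(n_e·A·√(4πDt)) = 0.366/(0.24 × 290 × 31.38) = 0.0001676 kg/m³.
(x−vt)²/(4Dt) = (22.186)²/(4 × 1.51 × 51.9) = 1.570; exp(−1.570) = 0.2080.
C = 0.0001676 × 0.2080 = 3.49e-05 kg/m³.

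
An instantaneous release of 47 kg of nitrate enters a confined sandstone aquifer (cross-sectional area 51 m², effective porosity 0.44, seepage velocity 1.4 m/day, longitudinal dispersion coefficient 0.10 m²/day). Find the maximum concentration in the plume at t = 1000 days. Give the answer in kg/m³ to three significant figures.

0.0591 kg/m³

The peak of an instantaneous 1D plume sits at x = vt; there the Gaussian factor is 1 and C_max = M/(n_e·A·√(4πDt)), where n_e·A is the pore area the mass is dissolved in.
√(4πDt) = √(4π × 0.10 × 1000) = 35.45 m, so C_max = 47/(0.44 × 51 × 35.45) = 0.0591 kg/m³.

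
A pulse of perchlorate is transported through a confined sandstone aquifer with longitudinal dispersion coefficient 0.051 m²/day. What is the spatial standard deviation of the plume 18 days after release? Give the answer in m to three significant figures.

1.35 m

Dispersive spreading gives a Gaussian with σ² = 2Dt; advection only shifts the center.
σ = √(2 × 0.051 × 18) = 1.35 m.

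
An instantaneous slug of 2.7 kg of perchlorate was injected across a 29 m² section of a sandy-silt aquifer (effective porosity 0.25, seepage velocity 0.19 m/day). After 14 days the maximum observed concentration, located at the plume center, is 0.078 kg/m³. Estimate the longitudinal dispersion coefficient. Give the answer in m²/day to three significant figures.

At the plume center C_max = M/(n_e·A·√(4πDt)), so D = M²/(4πt·(n_e·A·C_max)²).
n_e·A·C_max = 0.25 × 29 × 0.078 = 0.5655 kg/m.
D = 2.7²/(4π × 14 × 0.5655²) = 0.130 m²/day.

0.130 m²/day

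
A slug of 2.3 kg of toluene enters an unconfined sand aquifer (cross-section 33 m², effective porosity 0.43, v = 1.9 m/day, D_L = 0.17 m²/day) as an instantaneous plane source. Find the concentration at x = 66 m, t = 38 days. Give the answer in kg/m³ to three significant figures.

0.00406 kg/m³

For an instantaneous plane source, C(x,t) = M/(n_e·A·√(4πDt)) · exp(−(x−vt)²/(4Dt)), with n_e·A the pore (flow) area.
Plume center vt = 1.9 × 38 = 72.2 m, so the well at 66 m is 6.2 m upgradient of the peak.
√(4πDt) = 9.010 m, giving peak height M/(n_e·A·√(4πDt)) = 2.3/(0.43 × 33 × 9.010) = 0.01799 kg/m³.
(x−vt)²/(4Dt) = (-6.2)²/(4 × 0.17 × 38) = 1.488; exp(−1.488) = 0.2258.
C = 0.01799 × 0.2258 = 0.00406 kg/m³.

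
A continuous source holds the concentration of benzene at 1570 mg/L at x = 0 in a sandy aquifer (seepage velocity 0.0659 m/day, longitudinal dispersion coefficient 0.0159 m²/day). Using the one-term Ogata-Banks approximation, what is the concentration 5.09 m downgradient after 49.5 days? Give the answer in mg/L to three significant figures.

114 mg/L

For a continuous step input, C/C₀ ≈ ½·erfc((x−vt)/(2√(Dt))).
vt = 0.0659 × 49.5 = 3.26205 m and 2√(Dt) = 2√(0.0159 × 49.5) = 1.774 m.
Argument (x−vt)/(2√(Dt)) = (5.09 − 3.26205)/1.774 = 1.030; ½·erfc(1.030) = 0.07261.
C = 1570 × 0.07261 = 114 mg/L.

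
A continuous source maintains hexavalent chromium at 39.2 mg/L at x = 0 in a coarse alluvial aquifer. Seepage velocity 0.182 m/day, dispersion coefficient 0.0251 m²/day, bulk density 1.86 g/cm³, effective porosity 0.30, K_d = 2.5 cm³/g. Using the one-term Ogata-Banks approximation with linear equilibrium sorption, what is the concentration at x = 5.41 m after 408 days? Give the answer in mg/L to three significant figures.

Retardation factor R = 1 + ρ_b·K_d/n = 1 + 1.86 × 2.5/0.30 = 16.50.
Sorption retards both mechanisms: v_R = v/R = 0.01103 m/day, D_R = D/R = 0.001521 m²/day.
v_R·t = 0.01103 × 408 = 4.50024 m; 2√(D_R t) = 1.576 m; argument = (5.41 − 4.50024)/1.576 = 0.5773.
C = C₀ × ½·erfc(0.5773) = 39.2 × 0.2071 = 8.12 mg/L.

8.12 mg/L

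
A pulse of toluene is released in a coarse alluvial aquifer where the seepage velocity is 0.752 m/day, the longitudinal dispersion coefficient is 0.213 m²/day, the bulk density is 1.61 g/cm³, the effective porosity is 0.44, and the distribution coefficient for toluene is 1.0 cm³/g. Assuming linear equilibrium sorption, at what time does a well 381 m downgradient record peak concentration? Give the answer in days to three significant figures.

2360 days

Retardation factor R = 1 + ρ_b·K_d/n = 1 + 1.61 × 1.0/0.44 = 4.659.
Sorption retards both mechanisms: v_R = v/R = 0.1614 m/day, D_R = D/R = 0.04572 m²/day.
Peak time from v_R²t² + 2D_R t − x² = 0: t = (√(D_R² + v_R²x²) − D_R)/v_R².
√(D_R² + v_R²x²) = √(0.04572² + 0.1614² × 381²) = 61.49; v_R² = 0.02605.
t = (61.49 − 0.04572)/0.02605 = 2360 days.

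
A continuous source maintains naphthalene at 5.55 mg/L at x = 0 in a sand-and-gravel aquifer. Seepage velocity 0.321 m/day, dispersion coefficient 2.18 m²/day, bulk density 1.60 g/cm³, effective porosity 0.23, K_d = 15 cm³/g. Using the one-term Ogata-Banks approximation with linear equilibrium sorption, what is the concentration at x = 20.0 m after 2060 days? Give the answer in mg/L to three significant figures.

Retardation factor R = 1 + ρ_b·K_d/n = 1 + 1.60 × 15/0.23 = 105.3.
Sorption retards both mechanisms: v_R = v/R = 0.003048 m/day, D_R = D/R = 0.02070 m²/day.
v_R·t = 0.003048 × 2060 = 6.27888 m; 2√(D_R t) = 13.06 m; argument = (20.0 − 6.27888)/13.06 = 1.051.
C = C₀ × ½·erfc(1.051) = 5.55 × 0.06859 = 0.381 mg/L.

0.381 mg/L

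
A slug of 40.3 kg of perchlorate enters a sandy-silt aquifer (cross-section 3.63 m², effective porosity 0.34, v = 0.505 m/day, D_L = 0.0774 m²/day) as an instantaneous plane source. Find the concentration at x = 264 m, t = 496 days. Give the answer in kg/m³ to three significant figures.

For an instantaneous plane source, C(x,t) = M/(n_e·A·√(4πDt)) · exp(−(x−vt)²/(4Dt)), with n_e·A the pore (flow) area.
Plume center vt = 0.505 × 496 = 250.48 m, so the well at 264 m is 13.52 m downgradient of the peak.
√(4πDt) = 21.96 m, giving peak height M/(n_e·A·√(4πDt)) = 40.3/(0.34 × 3.63 × 21.96) = 1.487 kg/m³.
(x−vt)²/(4Dt) = (13.52)²/(4 × 0.0774 × 496) = 1.190; exp(−1.190) = 0.3042.
C = 1.487 × 0.3042 = 0.452 kg/m³.

0.452 kg/m³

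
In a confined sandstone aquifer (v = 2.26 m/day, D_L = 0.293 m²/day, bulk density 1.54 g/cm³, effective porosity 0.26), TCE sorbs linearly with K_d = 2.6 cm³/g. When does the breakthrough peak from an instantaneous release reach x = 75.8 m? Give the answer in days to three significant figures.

Retardation factor R = 1 + ρ_b·K_d/n = 1 + 1.54 × 2.6/0.26 = 16.40.
Sorption retards both mechanisms: v_R = v/R = 0.1378 m/day, D_R = D/R = 0.01787 m²/day.
Peak time from v_R²t² + 2D_R t − x² = 0: t = (√(D_R² + v_R²x²) − D_R)/v_R².
√(D_R² + v_R²x²) = √(0.01787² + 0.1378² × 75.8²) = 10.45; v_R² = 0.01899.
t = (10.45 − 0.01787)/0.01899 = 549 days.

549 days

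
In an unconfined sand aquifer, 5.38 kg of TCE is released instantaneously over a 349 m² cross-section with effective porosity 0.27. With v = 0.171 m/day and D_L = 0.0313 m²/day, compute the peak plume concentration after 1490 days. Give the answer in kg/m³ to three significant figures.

The peak of an instantaneous 1D plume sits at x = vt; there the Gaussian factor is 1 and C_max = M/(n_e·A·√(4πDt)), where n_e·A is the pore area the mass is dissolved in.
√(4πDt) = √(4π × 0.0313 × 1490) = 24.21 m, so C_max = 5.38/(0.27 × 349 × 24.21) = 0.00236 kg/m³.

0.00236 kg/m³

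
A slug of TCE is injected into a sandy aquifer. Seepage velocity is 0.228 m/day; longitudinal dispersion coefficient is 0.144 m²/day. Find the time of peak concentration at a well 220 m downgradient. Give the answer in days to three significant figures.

For the 1D instantaneous-source solution, setting ∂C/∂t = 0 at fixed x gives v²t² + 2Dt − x² = 0, so t = (√(D² + v²x²) − D)/v².
√(D² + v²x²) = √(0.144² + 0.228² × 220²) = 50.16; v² = 0.051984.
t = (50.16 − 0.144)/0.051984 = 962 days (vs. the pure-advection estimate x/v = 965 d).

962 days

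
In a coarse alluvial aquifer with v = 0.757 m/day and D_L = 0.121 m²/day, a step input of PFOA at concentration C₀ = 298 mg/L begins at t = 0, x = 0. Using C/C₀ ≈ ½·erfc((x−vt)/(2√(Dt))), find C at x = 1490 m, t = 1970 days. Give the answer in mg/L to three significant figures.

For a continuous step input, C/C₀ ≈ ½·erfc((x−vt)/(2√(Dt))).
vt = 0.757 × 1970 = 1491.29 m and 2√(Dt) = 2√(0.121 × 1970) = 30.88 m.
Argument (x−vt)/(2√(Dt)) = (1490 − 1491.29)/30.88 = -0.04177; ½·erfc(-0.04177) = 0.5236.
C = 298 × 0.5236 = 156 mg/L.

156 mg/L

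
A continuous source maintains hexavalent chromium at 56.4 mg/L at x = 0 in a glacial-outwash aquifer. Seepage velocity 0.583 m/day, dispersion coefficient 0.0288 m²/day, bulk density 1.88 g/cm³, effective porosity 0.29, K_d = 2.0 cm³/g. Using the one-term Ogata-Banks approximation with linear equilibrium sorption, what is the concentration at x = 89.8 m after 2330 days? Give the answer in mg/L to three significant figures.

55.9 mg/L

Retardation factor R = 1 + ρ_b·K_d/n = 1 + 1.88 × 2.0/0.29 = 13.97.
Sorption retards both mechanisms: v_R = v/R = 0.04173 m/day, D_R = D/R = 0.002062 m²/day.
v_R·t = 0.04173 × 2330 = 97.2309 m; 2√(D_R t) = 4.384 m; argument = (89.8 − 97.2309)/4.384 = -1.695.
C = C₀ × ½·erfc(-1.695) = 56.4 × 0.9917 = 55.9 mg/L.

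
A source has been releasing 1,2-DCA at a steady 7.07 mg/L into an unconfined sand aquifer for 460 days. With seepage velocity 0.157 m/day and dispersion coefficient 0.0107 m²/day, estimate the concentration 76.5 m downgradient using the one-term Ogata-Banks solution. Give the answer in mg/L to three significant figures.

For a continuous step input, C/C₀ ≈ ½·erfc((x−vt)/(2√(Dt))).
vt = 0.157 × 460 = 72.22 m and 2√(Dt) = 2√(0.0107 × 460) = 4.437 m.
Argument (x−vt)/(2√(Dt)) = (76.5 − 72.22)/4.437 = 0.9646; ½·erfc(0.9646) = 0.08626.
C = 7.07 × 0.08626 = 0.610 mg/L.

0.610 mg/L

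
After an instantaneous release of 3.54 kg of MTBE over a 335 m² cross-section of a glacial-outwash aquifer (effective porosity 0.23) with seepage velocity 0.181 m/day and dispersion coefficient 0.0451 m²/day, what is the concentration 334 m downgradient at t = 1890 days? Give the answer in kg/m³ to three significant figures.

For an instantaneous plane source, C(x,t) = M/(n_e·A·√(4πDt)) · exp(−(x−vt)²/(4Dt)), with n_e·A the pore (flow) area.
Plume center vt = 0.181 × 1890 = 342.09 m, so the well at 334 m is 8.09 m upgradient of the peak.
√(4πDt) = 32.73 m, giving peak height M/(n_e·A·√(4πDt)) = 3.54/(0.23 × 335 × 32.73) = 0.001404 kg/m³.
(x−vt)²/(4Dt) = (-8.09)²/(4 × 0.0451 × 1890) = 0.1920; exp(−0.1920) = 0.8253.
C = 0.001404 × 0.8253 = 0.00116 kg/m³.

0.00116 kg/m³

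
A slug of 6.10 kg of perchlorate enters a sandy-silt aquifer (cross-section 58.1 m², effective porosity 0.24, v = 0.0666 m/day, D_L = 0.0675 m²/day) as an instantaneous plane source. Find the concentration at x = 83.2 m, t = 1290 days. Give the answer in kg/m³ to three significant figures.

0.0129 kg/m³

For an instantaneous plane source, C(x,t) = M/(n_e·A·√(4πDt)) · exp(−(x−vt)²/(4Dt)), with n_e·A the pore (flow) area.
Plume center vt = 0.0666 × 1290 = 85.914 m, so the well at 83.2 m is 2.714 m upgradient of the peak.
√(4πDt) = 33.08 m, giving peak height M/(n_e·A·√(4πDt)) = 6.10/(0.24 × 58.1 × 33.08) = 0.01322 kg/m³.
(x−vt)²/(4Dt) = (-2.714)²/(4 × 0.0675 × 1290) = 0.02115; exp(−0.02115) = 0.9791.
C = 0.01322 × 0.9791 = 0.0129 kg/m³.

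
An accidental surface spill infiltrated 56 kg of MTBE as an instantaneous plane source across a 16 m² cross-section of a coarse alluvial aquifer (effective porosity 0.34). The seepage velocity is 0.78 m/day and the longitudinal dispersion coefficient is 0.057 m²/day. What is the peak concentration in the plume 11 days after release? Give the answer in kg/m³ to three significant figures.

3.67 kg/m³

The peak of an instantaneous 1D plume sits at x = vt; there the Gaussian factor is 1 and C_max = M/(n_e·A·√(4πDt)), where n_e·A is the pore area the mass is dissolved in.
√(4πDt) = √(4π × 0.057 × 11) = 2.807 m, so C_max = 56/(0.34 × 16 × 2.807) = 3.67 kg/m³.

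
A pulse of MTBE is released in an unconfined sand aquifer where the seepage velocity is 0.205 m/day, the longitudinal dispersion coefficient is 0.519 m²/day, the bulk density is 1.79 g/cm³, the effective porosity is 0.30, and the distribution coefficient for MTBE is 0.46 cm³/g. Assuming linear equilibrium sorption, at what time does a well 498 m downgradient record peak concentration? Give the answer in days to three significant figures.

9050 days

Retardation factor R = 1 + ρ_b·K_d/n = 1 + 1.79 × 0.46/0.30 = 3.745.
Sorption retards both mechanisms: v_R = v/R = 0.05474 m/day, D_R = D/R = 0.1386 m²/day.
Peak time from v_R²t² + 2D_R t − x² = 0: t = (√(D_R² + v_R²x²) − D_R)/v_R².
√(D_R² + v_R²x²) = √(0.1386² + 0.05474² × 498²) = 27.26; v_R² = 0.002996.
t = (27.26 − 0.1386)/0.002996 = 9050 days.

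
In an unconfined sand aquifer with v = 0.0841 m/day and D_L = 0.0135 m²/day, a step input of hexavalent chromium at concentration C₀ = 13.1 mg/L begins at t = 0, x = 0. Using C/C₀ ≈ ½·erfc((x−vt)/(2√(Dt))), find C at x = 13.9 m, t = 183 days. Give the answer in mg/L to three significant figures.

For a continuous step input, C/C₀ ≈ ½·erfc((x−vt)/(2√(Dt))).
vt = 0.0841 × 183 = 15.3903 m and 2√(Dt) = 2√(0.0135 × 183) = 3.144 m.
Argument (x−vt)/(2√(Dt)) = (13.9 − 15.3903)/3.144 = -0.4740; ½·erfc(-0.4740) = 0.7487.
C = 13.1 × 0.7487 = 9.81 mg/L.

9.81 mg/L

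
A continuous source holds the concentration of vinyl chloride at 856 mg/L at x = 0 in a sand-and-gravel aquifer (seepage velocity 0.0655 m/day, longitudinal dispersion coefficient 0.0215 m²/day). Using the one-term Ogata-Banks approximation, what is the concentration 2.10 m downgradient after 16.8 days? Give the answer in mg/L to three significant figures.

103 mg/L

For a continuous step input, C/C₀ ≈ ½·erfc((x−vt)/(2√(Dt))).
vt = 0.0655 × 16.8 = 1.1004 m and 2√(Dt) = 2√(0.0215 × 16.8) = 1.202 m.
Argument (x−vt)/(2√(Dt)) = (2.10 − 1.1004)/1.202 = 0.8316; ½·erfc(0.8316) = 0.1198.
C = 856 × 0.1198 = 103 mg/L.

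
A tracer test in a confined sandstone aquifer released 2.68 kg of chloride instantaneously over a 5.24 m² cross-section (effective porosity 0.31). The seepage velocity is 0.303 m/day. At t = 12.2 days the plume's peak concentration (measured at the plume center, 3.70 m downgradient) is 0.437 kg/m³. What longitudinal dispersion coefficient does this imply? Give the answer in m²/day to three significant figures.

At the plume center C_max = M/(n_e·A·√(4πDt)), so D = M²/(4πt·(n_e·A·C_max)²).
n_e·A·C_max = 0.31 × 5.24 × 0.437 = 0.7099 kg/m.
D = 2.68²/(4π × 12.2 × 0.7099²) = 0.0930 m²/day.

0.0930 m²/day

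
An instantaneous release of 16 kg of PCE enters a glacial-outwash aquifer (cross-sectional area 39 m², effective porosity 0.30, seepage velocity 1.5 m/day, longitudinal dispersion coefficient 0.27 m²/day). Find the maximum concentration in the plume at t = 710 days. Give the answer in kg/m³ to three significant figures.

The peak of an instantaneous 1D plume sits at x = vt; there the Gaussian factor is 1 and C_max = M/(n_e·A·√(4πDt)), where n_e·A is the pore area the mass is dissolved in.
√(4πDt) = √(4π × 0.27 × 710) = 49.08 m, so C_max = 16/(0.30 × 39 × 49.08) = 0.0279 kg/m³.

0.0279 kg/m³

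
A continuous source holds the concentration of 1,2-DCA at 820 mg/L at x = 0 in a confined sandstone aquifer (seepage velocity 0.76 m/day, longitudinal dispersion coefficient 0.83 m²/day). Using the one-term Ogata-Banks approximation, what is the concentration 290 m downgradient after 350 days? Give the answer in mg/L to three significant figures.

131 mg/L

For a continuous step input, C/C₀ ≈ ½·erfc((x−vt)/(2√(Dt))).
vt = 0.76 × 350 = 266 m and 2√(Dt) = 2√(0.83 × 350) = 34.09 m.
Argument (x−vt)/(2√(Dt)) = (290 − 266)/34.09 = 0.7040; ½·erfc(0.7040) = 0.1597.
C = 820 × 0.1597 = 131 mg/L.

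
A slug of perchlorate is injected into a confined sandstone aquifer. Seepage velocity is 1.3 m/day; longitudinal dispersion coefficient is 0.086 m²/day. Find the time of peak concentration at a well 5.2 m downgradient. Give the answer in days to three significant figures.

3.95 days

For the 1D instantaneous-source solution, setting ∂C/∂t = 0 at fixed x gives v²t² + 2Dt − x² = 0, so t = (√(D² + v²x²) − D)/v².
√(D² + v²x²) = √(0.086² + 1.3² × 5.2²) = 6.761; v² = 1.69.
t = (6.761 − 0.086)/1.69 = 3.95 days (vs. the pure-advection estimate x/v = 4.00 d).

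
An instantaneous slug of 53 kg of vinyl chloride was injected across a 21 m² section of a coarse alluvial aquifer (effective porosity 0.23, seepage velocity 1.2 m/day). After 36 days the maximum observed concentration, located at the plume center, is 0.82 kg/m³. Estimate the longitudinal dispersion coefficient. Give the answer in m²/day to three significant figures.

At the plume center C_max = M/(n_e·A·√(4πDt)), so D = M²/(4πt·(n_e·A·C_max)²).
n_e·A·C_max = 0.23 × 21 × 0.82 = 3.961 kg/m.
D = 53²/(4π × 36 × 3.961²) = 0.396 m²/day.

0.396 m²/day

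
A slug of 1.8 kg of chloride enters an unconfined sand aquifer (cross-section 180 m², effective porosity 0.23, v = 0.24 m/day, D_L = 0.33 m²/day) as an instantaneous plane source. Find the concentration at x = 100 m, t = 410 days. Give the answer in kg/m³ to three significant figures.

For an instantaneous plane source, C(x,t) = M/(n_e·A·√(4πDt)) · exp(−(x−vt)²/(4Dt)), with n_e·A the pore (flow) area.
Plume center vt = 0.24 × 410 = 98.4 m, so the well at 100 m is 1.6 m downgradient of the peak.
√(4πDt) = 41.23 m, giving peak height M/(n_e·A·√(4πDt)) = 1.8/(0.23 × 180 × 41.23) = 0.001055 kg/m³.
(x−vt)²/(4Dt) = (1.6)²/(4 × 0.33 × 410) = 0.004730; exp(−0.004730) = 0.9953.
C = 0.001055 × 0.9953 = 0.00105 kg/m³.

0.00105 kg/m³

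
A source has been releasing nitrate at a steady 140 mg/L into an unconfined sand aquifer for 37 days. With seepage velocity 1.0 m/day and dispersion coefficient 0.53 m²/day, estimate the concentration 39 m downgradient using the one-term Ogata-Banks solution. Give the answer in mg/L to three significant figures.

52.5 mg/L

For a continuous step input, C/C₀ ≈ ½·erfc((x−vt)/(2√(Dt))).
vt = 1.0 × 37 = 37 m and 2√(Dt) = 2√(0.53 × 37) = 8.857 m.
Argument (x−vt)/(2√(Dt)) = (39 − 37)/8.857 = 0.2258; ½·erfc(0.2258) = 0.3747.
C = 140 × 0.3747 = 52.5 mg/L.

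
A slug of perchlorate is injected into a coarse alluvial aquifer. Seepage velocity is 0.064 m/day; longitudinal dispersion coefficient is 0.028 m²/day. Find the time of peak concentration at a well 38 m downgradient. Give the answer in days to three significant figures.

587 days

For the 1D instantaneous-source solution, setting ∂C/∂t = 0 at fixed x gives v²t² + 2Dt − x² = 0, so t = (√(D² + v²x²) − D)/v².
√(D² + v²x²) = √(0.028² + 0.064² × 38²) = 2.432; v² = 0.004096.
t = (2.432 − 0.028)/0.004096 = 587 days (vs. the pure-advection estimate x/v = 594 d).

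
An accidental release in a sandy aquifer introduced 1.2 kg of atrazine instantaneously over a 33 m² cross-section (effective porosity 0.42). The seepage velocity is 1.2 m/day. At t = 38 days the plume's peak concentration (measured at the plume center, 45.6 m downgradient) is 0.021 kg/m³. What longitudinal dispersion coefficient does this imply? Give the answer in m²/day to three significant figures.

0.0356 m²/day

At the plume center C_max = M/(n_e·A·√(4πDt)), so D = M²/(4πt·(n_e·A·C_max)²).
n_e·A·C_max = 0.42 × 33 × 0.021 = 0.2911 kg/m.
D = 1.2²/(4π × 38 × 0.2911²) = 0.0356 m²/day.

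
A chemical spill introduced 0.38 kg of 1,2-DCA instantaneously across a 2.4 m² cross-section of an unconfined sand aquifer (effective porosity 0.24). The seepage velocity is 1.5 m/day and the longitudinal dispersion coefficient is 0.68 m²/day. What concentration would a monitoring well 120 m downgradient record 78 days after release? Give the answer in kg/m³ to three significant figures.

For an instantaneous plane source, C(x,t) = M/(n_e·A·√(4πDt)) · exp(−(x−vt)²/(4Dt)), with n_e·A the pore (flow) area.
Plume center vt = 1.5 × 78 = 117 m, so the well at 120 m is 3 m downgradient of the peak.
√(4πDt) = 25.82 m, giving peak height M/(n_e·A·√(4πDt)) = 0.38/(0.24 × 2.4 × 25.82) = 0.02555 kg/m³.
(x−vt)²/(4Dt) = (3)²/(4 × 0.68 × 78) = 0.04242; exp(−0.04242) = 0.9585.
C = 0.02555 × 0.9585 = 0.0245 kg/m³.

0.0245 kg/m³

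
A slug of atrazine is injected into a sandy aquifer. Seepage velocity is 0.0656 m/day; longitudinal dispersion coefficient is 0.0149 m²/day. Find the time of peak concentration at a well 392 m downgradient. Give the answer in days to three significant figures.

5970 days

For the 1D instantaneous-source solution, setting ∂C/∂t = 0 at fixed x gives v²t² + 2Dt − x² = 0, so t = (√(D² + v²x²) − D)/v².
√(D² + v²x²) = √(0.0149² + 0.0656² × 392²) = 25.72; v² = 0.00430336.
t = (25.72 − 0.0149)/0.00430336 = 5970 days (vs. the pure-advection estimate x/v = 5980 d).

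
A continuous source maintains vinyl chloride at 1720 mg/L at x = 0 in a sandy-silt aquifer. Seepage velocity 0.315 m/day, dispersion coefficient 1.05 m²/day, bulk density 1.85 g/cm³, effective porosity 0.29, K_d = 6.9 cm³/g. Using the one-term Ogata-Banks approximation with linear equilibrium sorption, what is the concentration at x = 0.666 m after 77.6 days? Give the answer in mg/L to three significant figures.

816 mg/L

Retardation factor R = 1 + ρ_b·K_d/n = 1 + 1.85 × 6.9/0.29 = 45.02.
Sorption retards both mechanisms: v_R = v/R = 0.006997 m/day, D_R = D/R = 0.02332 m²/day.
v_R·t = 0.006997 × 77.6 = 0.5429672 m; 2√(D_R t) = 2.690 m; argument = (0.666 − 0.5429672)/2.690 = 0.04574.
C = C₀ × ½·erfc(0.04574) = 1720 × 0.4742 = 816 mg/L.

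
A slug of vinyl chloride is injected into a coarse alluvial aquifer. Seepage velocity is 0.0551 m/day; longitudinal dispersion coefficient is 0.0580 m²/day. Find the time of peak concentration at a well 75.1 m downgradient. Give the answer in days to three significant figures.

For the 1D instantaneous-source solution, setting ∂C/∂t = 0 at fixed x gives v²t² + 2Dt − x² = 0, so t = (√(D² + v²x²) − D)/v².
√(D² + v²x²) = √(0.0580² + 0.0551² × 75.1²) = 4.138; v² = 0.00303601.
t = (4.138 − 0.0580)/0.00303601 = 1340 days (vs. the pure-advection estimate x/v = 1360 d).

1340 days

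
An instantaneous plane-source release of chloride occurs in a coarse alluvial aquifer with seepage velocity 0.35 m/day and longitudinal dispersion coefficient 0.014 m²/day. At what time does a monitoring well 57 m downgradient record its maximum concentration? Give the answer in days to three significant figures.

For the 1D instantaneous-source solution, setting ∂C/∂t = 0 at fixed x gives v²t² + 2Dt − x² = 0, so t = (√(D² + v²x²) − D)/v².
√(D² + v²x²) = √(0.014² + 0.35² × 57²) = 19.95; v² = 0.1225.
t = (19.95 − 0.014)/0.1225 = 163 days (vs. the pure-advection estimate x/v = 163 d).

163 days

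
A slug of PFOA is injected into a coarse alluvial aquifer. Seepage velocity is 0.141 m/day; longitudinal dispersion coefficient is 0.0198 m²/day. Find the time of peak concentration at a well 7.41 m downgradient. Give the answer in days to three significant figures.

For the 1D instantaneous-source solution, setting ∂C/∂t = 0 at fixed x gives v²t² + 2Dt − x² = 0, so t = (√(D² + v²x²) − D)/v².
√(D² + v²x²) = √(0.0198² + 0.141² × 7.41²) = 1.045; v² = 0.019881.
t = (1.045 − 0.0198)/0.019881 = 51.6 days (vs. the pure-advection estimate x/v = 52.6 d).

51.6 days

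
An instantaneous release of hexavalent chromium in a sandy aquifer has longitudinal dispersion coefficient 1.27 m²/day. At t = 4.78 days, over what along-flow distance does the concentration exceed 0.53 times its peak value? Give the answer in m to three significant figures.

The plume is Gaussian with σ = √(2Dt) = √(2 × 1.27 × 4.78) = 3.484 m.
C/C_peak = exp(−Δx²/(2σ²)) = 0.53 ⇒ Δx = σ·√(−2 ln 0.53) = 3.484 × 1.127 = 3.926 m.
Width = 2Δx = 7.85 m.

7.85 m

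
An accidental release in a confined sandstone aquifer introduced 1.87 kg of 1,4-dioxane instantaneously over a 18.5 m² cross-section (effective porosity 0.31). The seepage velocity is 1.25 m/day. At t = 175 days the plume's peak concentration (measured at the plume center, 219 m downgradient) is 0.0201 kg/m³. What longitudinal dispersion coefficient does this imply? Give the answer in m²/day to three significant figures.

At the plume center C_max = M/(n_e·A·√(4πDt)), so D = M²/(4πt·(n_e·A·C_max)²).
n_e·A·C_max = 0.31 × 18.5 × 0.0201 = 0.1153 kg/m.
D = 1.87²/(4π × 175 × 0.1153²) = 0.120 m²/day.

0.120 m²/day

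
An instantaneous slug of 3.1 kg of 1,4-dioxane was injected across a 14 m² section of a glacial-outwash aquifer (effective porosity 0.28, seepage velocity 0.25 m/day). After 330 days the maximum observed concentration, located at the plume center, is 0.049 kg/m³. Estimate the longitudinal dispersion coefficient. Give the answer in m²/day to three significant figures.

0.0628 m²/day

At the plume center C_max = M/(n_e·A·√(4πDt)), so D = M²/(4πt·(n_e·A·C_max)²).
n_e·A·C_max = 0.28 × 14 × 0.049 = 0.1921 kg/m.
D = 3.1²/(4π × 330 × 0.1921²) = 0.0628 m²/day.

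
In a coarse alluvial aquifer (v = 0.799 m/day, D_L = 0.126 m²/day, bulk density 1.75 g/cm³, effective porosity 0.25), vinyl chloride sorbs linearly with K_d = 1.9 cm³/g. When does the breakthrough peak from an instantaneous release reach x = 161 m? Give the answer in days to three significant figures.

2880 days

Retardation factor R = 1 + ρ_b·K_d/n = 1 + 1.75 × 1.9/0.25 = 14.30.
Sorption retards both mechanisms: v_R = v/R = 0.05587 m/day, D_R = D/R = 0.008811 m²/day.
Peak time from v_R²t² + 2D_R t − x² = 0: t = (√(D_R² + v_R²x²) − D_R)/v_R².
√(D_R² + v_R²x²) = √(0.008811² + 0.05587² × 161²) = 8.995; v_R² = 0.003121.
t = (8.995 − 0.008811)/0.003121 = 2880 days.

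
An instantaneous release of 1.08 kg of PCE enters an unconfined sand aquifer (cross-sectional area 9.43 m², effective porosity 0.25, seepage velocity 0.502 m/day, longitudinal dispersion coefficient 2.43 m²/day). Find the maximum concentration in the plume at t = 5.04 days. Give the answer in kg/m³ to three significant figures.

The peak of an instantaneous 1D plume sits at x = vt; there the Gaussian factor is 1 and C_max = M/(n_e·A·√(4πDt)), where n_e·A is the pore area the mass is dissolved in.
√(4πDt) = √(4π × 2.43 × 5.04) = 12.41 m, so C_max = 1.08/(0.25 × 9.43 × 12.41) = 0.0369 kg/m³.

0.0369 kg/m³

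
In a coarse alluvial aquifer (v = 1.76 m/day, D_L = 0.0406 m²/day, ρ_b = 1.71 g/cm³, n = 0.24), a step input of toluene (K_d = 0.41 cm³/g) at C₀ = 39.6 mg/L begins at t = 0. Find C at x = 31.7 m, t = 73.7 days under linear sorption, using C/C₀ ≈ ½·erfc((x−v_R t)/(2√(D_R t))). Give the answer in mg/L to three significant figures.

Retardation factor R = 1 + ρ_b·K_d/n = 1 + 1.71 × 0.41/0.24 = 3.921.
Sorption retards both mechanisms: v_R = v/R = 0.4489 m/day, D_R = D/R = 0.01035 m²/day.
v_R·t = 0.4489 × 73.7 = 33.08393 m; 2√(D_R t) = 1.747 m; argument = (31.7 − 33.08393)/1.747 = -0.7922.
C = C₀ × ½·erfc(-0.7922) = 39.6 × 0.8687 = 34.4 mg/L.

34.4 mg/L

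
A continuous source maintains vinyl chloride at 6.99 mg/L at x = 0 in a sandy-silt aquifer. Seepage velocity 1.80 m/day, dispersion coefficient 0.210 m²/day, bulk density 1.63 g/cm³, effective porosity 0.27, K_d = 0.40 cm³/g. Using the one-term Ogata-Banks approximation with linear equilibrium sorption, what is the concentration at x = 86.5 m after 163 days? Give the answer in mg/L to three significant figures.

Retardation factor R = 1 + ρ_b·K_d/n = 1 + 1.63 × 0.40/0.27 = 3.415.
Sorption retards both mechanisms: v_R = v/R = 0.5271 m/day, D_R = D/R = 0.06149 m²/day.
v_R·t = 0.5271 × 163 = 85.9173 m; 2√(D_R t) = 6.332 m; argument = (86.5 − 85.9173)/6.332 = 0.09202.
C = C₀ × ½·erfc(0.09202) = 6.99 × 0.4482 = 3.13 mg/L.

3.13 mg/L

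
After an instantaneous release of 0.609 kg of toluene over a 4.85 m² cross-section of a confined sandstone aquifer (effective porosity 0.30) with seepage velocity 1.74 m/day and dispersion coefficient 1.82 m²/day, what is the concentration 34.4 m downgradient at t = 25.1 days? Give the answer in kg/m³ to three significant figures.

For an instantaneous plane source, C(x,t) = M/(n_e·A·√(4πDt)) · exp(−(x−vt)²/(4Dt)), with n_e·A the pore (flow) area.
Plume center vt = 1.74 × 25.1 = 43.674 m, so the well at 34.4 m is 9.274 m upgradient of the peak.
√(4πDt) = 23.96 m, giving peak height M/(n_e·A·√(4πDt)) = 0.609/(0.30 × 4.85 × 23.96) = 0.01747 kg/m³.
(x−vt)²/(4Dt) = (-9.274)²/(4 × 1.82 × 25.1) = 0.4707; exp(−0.4707) = 0.6246.
C = 0.01747 × 0.6246 = 0.0109 kg/m³.

0.0109 kg/m³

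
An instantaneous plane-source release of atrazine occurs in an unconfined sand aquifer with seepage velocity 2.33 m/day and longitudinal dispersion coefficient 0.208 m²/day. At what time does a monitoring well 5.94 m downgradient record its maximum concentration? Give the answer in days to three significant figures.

2.51 days

For the 1D instantaneous-source solution, setting ∂C/∂t = 0 at fixed x gives v²t² + 2Dt − x² = 0, so t = (√(D² + v²x²) − D)/v².
√(D² + v²x²) = √(0.208² + 2.33² × 5.94²) = 13.84; v² = 5.4289.
t = (13.84 − 0.208)/5.4289 = 2.51 days (vs. the pure-advection estimate x/v = 2.55 d).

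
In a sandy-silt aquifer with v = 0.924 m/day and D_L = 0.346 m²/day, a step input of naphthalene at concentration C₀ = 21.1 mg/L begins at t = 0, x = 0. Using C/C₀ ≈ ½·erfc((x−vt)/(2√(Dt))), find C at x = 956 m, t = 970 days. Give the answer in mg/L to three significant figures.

For a continuous step input, C/C₀ ≈ ½·erfc((x−vt)/(2√(Dt))).
vt = 0.924 × 970 = 896.28 m and 2√(Dt) = 2√(0.346 × 970) = 36.64 m.
Argument (x−vt)/(2√(Dt)) = (956 − 896.28)/36.64 = 1.630; ½·erfc(1.630) = 0.01058.
C = 21.1 × 0.01058 = 0.223 mg/L.

0.223 mg/L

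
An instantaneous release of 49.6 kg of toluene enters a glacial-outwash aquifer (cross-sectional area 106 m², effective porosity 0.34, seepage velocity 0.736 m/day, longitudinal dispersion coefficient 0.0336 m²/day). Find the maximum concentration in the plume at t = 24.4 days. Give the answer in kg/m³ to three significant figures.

0.429 kg/m³

The peak of an instantaneous 1D plume sits at x = vt; there the Gaussian factor is 1 and C_max = M/(n_e·A·√(4πDt)), where n_e·A is the pore area the mass is dissolved in.
√(4πDt) = √(4π × 0.0336 × 24.4) = 3.210 m, so C_max = 49.6/(0.34 × 106 × 3.210) = 0.429 kg/m³.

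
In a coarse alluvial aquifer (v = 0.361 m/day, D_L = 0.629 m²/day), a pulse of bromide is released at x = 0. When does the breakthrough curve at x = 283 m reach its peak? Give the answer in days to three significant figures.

779 days

For the 1D instantaneous-source solution, setting ∂C/∂t = 0 at fixed x gives v²t² + 2Dt − x² = 0, so t = (√(D² + v²x²) − D)/v².
√(D² + v²x²) = √(0.629² + 0.361² × 283²) = 102.2; v² = 0.130321.
t = (102.2 − 0.629)/0.130321 = 779 days (vs. the pure-advection estimate x/v = 784 d).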